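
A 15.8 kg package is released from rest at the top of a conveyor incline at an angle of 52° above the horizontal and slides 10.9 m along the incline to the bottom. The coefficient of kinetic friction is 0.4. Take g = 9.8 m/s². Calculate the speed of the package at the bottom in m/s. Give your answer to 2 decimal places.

10.76 m/s

The weight component along the incline is mg sin 52° = 122.016 N and the normal force is N = mg cos 52° = 95.329 N.
Friction up the slope is f = μN = 0.4 × 95.329 = 38.132 N, so the net downslope force is 122.016 − 38.132 = 83.884 N and a = 83.884 / 15.8 = 5.3091 m/s².
Starting from rest over a distance of 10.9 m, v² = 2aL = 2 × 5.3091 × 10.9 = 115.7384, so v = 10.7582 m/s.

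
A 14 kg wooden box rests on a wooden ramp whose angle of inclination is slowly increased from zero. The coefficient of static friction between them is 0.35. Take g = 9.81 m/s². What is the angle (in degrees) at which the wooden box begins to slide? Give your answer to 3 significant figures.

At the threshold of sliding, static friction is at its maximum μ_s N and exactly balances the weight component along the incline: mg sin θ = μ_s mg cos θ.
Hence tan θ = μ_s = 0.35, so θ = arctan(0.35) = 19.2900°.

19.3°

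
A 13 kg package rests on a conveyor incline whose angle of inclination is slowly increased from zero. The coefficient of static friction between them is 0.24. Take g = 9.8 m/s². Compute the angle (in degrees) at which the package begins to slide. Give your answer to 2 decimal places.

13.50°

At the threshold of sliding, static friction is at its maximum μ_s N and exactly balances the weight component along the incline: mg sin θ = μ_s mg cos θ.
Hence tan θ = μ_s = 0.24, so θ = arctan(0.24) = 13.4957°.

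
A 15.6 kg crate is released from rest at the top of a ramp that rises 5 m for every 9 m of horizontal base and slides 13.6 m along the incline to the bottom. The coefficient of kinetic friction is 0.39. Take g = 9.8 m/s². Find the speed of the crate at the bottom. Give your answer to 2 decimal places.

The weight component along the incline is mg sin 29.05° = 74.245 N and the normal force is N = mg cos 29.05° = 133.641 N.
Friction up the slope is f = μN = 0.39 × 133.641 = 52.120 N, so the net downslope force is 74.245 − 52.120 = 22.125 N and a = 22.125 / 15.6 = 1.4183 m/s².
Starting from rest over a distance of 13.6 m, v² = 2aL = 2 × 1.4183 × 13.6 = 38.5778, so v = 6.2111 m/s.

6.21 m/s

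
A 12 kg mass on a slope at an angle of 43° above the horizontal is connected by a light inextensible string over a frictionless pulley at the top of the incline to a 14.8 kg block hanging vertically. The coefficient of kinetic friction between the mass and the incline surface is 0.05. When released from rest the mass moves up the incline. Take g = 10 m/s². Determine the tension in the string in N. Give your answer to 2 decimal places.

113.89 N

For the mass on the incline: the weight component along the slope is m₁g sin 43° = 12 × 10 × 0.6820 = 81.840 N and the normal force is N = m₁g cos 43° = 87.762 N.
Kinetic friction opposes the mass's motion up the incline: f = μN = 0.05 × 87.762 = 4.388 N acting down the slope.
Newton's second law for the mass (up-slope positive): T − 81.840 − 4.388 = 12 a. For the hanging block (downward positive): 14.8 × 10 − T = 14.8 a.
Adding the two equations eliminates T: 61.772 = 26.8 a, so a = 2.3049 m/s².
Then from the hanging block's equation, T = 14.8 × (10 − 2.3049) = 113.887 N.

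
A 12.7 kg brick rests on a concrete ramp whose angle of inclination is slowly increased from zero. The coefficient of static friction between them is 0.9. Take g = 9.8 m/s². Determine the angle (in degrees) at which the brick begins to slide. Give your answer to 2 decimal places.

At the threshold of sliding, static friction is at its maximum μ_s N and exactly balances the weight component along the incline: mg sin θ = μ_s mg cos θ.
Hence tan θ = μ_s = 0.9, so θ = arctan(0.9) = 41.9872°.

41.99°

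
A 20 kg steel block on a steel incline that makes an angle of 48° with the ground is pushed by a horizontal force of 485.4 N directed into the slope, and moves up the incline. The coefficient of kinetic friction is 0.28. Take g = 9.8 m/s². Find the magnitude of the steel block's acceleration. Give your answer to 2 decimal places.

2.07 m/s²

The horizontal push has components F cos 48° = 485.4 × 0.6691 = 324.781 N up the incline and F sin 48° = 485.4 × 0.7431 = 360.701 N pressing into the surface.
The normal force is therefore N = mg cos 48° + F sin 48° = 131.144 + 360.701 = 491.845 N, and kinetic friction down the slope is μN = 0.28 × 491.845 = 137.717 N.
Along the incline: F cos 48° − mg sin 48° − μN = ma, so 324.781 − 145.648 − 137.717 = 20 a, giving a = 2.0708 m/s².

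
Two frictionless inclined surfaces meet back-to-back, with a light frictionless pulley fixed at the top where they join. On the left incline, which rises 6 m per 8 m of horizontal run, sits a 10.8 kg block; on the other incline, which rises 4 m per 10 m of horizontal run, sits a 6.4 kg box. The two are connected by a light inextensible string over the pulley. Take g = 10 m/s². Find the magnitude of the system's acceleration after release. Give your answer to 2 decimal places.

2.39 m/s²

Resolve each weight along its own incline: the 10.8 kg mass has component 10.8 × 10 × sin 36.87° = 64.800 N down its slope, and the 6.4 kg mass has 6.4 × 10 × sin 21.80° = 23.769 N down its slope.
The 10.8 kg side's 64.800 N exceeds the other side's 23.769 N, so that mass slides down and the 6.4 kg mass slides up. Taking that direction as positive, Newton's second law for the whole system gives 64.800 − 23.769 = (10.8 + 6.4) a, so a = 41.031 / 17.2 = 2.3855 m/s².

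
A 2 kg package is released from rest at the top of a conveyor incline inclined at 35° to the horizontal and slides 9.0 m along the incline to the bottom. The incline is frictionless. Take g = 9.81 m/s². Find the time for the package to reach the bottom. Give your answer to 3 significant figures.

The weight component along the incline is mg sin 35° = 11.254 N and the normal force is N = mg cos 35° = 16.072 N.
With no friction, a = g sin 35° = 5.6268 m/s².
Starting from rest, L = ½at², so t = √(2L/a) = √(2 × 9.0 / 5.6268) = 1.7886 s.

1.79 s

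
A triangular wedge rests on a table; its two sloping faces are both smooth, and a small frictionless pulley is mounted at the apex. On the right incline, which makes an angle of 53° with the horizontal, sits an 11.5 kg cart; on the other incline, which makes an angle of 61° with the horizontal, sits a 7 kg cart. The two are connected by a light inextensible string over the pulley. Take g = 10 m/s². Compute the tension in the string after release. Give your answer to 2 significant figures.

Resolve each weight along its own incline: the 11.5 kg mass has component 11.5 × 10 × sin 53° = 91.843 N down its slope, and the 7 kg mass has 7 × 10 × sin 61° = 61.223 N down its slope.
The 11.5 kg side's 91.843 N exceeds the other side's 61.223 N, so that mass slides down and the 7 kg mass slides up. Taking that direction as positive, Newton's second law for the whole system gives 91.843 − 61.223 = (11.5 + 7) a, so a = 30.620 / 18.5 = 1.6551 m/s².
For the 7 kg mass (up-slope positive): T − 61.223 = 7 × 1.6551, so T = 72.809 N.

73 N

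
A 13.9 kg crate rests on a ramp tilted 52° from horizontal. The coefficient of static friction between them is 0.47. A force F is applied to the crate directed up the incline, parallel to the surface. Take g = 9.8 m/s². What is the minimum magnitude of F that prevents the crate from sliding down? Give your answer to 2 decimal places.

The normal force is N = mg cos 52° = 83.865 N. With F at its minimum the crate is on the verge of sliding down, so static friction is at its maximum μ_s N = 0.47 × 83.865 = 39.417 N and acts up the slope.
Equilibrium along the incline: F + μ_s N = mg sin 52°, so F = 107.343 − 39.417 = 67.926 N.

67.93 N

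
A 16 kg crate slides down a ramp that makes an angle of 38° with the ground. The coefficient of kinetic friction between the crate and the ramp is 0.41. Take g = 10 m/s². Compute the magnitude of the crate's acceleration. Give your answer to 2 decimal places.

Resolving the weight along the incline: the component pulling the crate down the slope is mg sin 38° = 16 × 10 × 0.6157 = 98.512 N, and the normal force is N = mg cos 38° = 16 × 10 × 0.7880 = 126.080 N.
Kinetic friction acts up the slope with magnitude f = μN = 0.41 × 126.080 = 51.693 N.
Net force along the incline is 98.512 − 51.693 = 46.819 N, so a = 46.819 / 16 = 2.9262 m/s².

2.93 m/s²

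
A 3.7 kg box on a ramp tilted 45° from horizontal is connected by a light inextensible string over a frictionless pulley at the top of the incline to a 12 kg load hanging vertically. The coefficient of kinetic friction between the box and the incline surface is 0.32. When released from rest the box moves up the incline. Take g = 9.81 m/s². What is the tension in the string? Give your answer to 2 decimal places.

53.64 N

For the box on the incline: the weight component along the slope is m₁g sin 45° = 3.7 × 9.81 × 0.7071 = 25.666 N and the normal force is N = m₁g cos 45° = 25.666 N.
Kinetic friction opposes the box's motion up the incline: f = μN = 0.32 × 25.666 = 8.213 N acting down the slope.
Newton's second law for the box (up-slope positive): T − 25.666 − 8.213 = 3.7 a. For the hanging load (downward positive): 12 × 9.81 − T = 12 a.
Adding the two equations eliminates T: 83.841 = 15.7 a, so a = 5.3402 m/s².
Then from the hanging load's equation, T = 12 × (9.81 − 5.3402) = 53.638 N.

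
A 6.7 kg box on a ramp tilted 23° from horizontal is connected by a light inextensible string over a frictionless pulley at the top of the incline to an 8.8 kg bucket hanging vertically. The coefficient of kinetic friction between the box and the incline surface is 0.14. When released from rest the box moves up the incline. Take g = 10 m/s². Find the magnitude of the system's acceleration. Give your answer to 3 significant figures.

3.43 m/s²

For the box on the incline: the weight component along the slope is m₁g sin 23° = 6.7 × 10 × 0.3907 = 26.177 N and the normal force is N = m₁g cos 23° = 61.674 N.
Kinetic friction opposes the box's motion up the incline: f = μN = 0.14 × 61.674 = 8.634 N acting down the slope.
Newton's second law for the box (up-slope positive): T − 26.177 − 8.634 = 6.7 a. For the hanging bucket (downward positive): 8.8 × 10 − T = 8.8 a.
Adding the two equations eliminates T: 53.189 = 15.5 a, so a = 3.4315 m/s².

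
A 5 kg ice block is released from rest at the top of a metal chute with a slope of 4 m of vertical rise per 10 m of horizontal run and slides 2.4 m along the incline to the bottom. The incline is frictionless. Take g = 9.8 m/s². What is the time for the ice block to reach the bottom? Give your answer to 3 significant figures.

1.15 s

The weight component along the incline is mg sin 21.80° = 18.198 N and the normal force is N = mg cos 21.80° = 45.495 N.
With no friction, a = g sin 21.80° = 3.6396 m/s².
Starting from rest, L = ½at², so t = √(2L/a) = √(2 × 2.4 / 3.6396) = 1.1484 s.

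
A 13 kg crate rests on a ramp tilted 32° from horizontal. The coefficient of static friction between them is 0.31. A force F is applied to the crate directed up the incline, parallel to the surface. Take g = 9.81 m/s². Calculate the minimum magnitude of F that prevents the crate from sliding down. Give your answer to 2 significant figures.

34 N

The normal force is N = mg cos 32° = 108.152 N. With F at its minimum the crate is on the verge of sliding down, so static friction is at its maximum μ_s N = 0.31 × 108.152 = 33.527 N and acts up the slope.
Equilibrium along the incline: F + μ_s N = mg sin 32°, so F = 67.581 − 33.527 = 34.054 N.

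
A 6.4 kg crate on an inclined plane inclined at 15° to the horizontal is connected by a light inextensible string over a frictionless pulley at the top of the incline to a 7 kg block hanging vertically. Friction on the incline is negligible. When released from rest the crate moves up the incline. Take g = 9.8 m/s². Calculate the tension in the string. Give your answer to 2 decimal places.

41.24 N

For the crate on the incline: the weight component along the slope is m₁g sin 15° = 6.4 × 9.8 × 0.2588 = 16.232 N and the normal force is N = m₁g cos 15° = 60.583 N.
Newton's second law for the crate (up-slope positive): T − 16.232 = 6.4 a. For the hanging block (downward positive): 7 × 9.8 − T = 7 a.
Adding the two equations eliminates T: 52.368 = 13.4 a, so a = 3.9081 m/s².
Then from the hanging block's equation, T = 7 × (9.8 − 3.9081) = 41.243 N.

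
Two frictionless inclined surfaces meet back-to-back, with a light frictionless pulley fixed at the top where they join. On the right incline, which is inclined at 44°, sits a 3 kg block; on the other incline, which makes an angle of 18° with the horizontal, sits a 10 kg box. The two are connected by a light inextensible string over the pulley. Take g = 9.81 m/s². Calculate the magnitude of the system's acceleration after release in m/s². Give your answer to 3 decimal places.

Resolve each weight along its own incline: the 3 kg mass has component 3 × 9.81 × sin 44° = 20.444 N down its slope, and the 10 kg mass has 10 × 9.81 × sin 18° = 30.315 N down its slope.
The 10 kg side's 30.315 N exceeds the other side's 20.444 N, so that mass slides down and the 3 kg mass slides up. Taking that direction as positive, Newton's second law for the whole system gives 30.315 − 20.444 = (3 + 10) a, so a = 9.871 / 13 = 0.7593 m/s².

0.759 m/s²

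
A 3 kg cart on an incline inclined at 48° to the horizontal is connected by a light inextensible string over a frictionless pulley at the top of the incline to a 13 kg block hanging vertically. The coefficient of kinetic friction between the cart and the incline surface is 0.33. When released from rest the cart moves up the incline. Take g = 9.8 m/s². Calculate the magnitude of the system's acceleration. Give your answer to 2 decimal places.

For the cart on the incline: the weight component along the slope is m₁g sin 48° = 3 × 9.8 × 0.7431 = 21.847 N and the normal force is N = m₁g cos 48° = 19.672 N.
Kinetic friction opposes the cart's motion up the incline: f = μN = 0.33 × 19.672 = 6.492 N acting down the slope.
Newton's second law for the cart (up-slope positive): T − 21.847 − 6.492 = 3 a. For the hanging block (downward positive): 13 × 9.8 − T = 13 a.
Adding the two equations eliminates T: 99.061 = 16 a, so a = 6.1913 m/s².

6.19 m/s²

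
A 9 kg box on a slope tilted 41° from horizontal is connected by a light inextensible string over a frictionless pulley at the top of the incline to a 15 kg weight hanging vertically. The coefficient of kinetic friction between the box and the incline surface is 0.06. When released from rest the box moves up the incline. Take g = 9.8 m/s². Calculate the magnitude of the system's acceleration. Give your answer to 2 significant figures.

3.5 m/s²

For the box on the incline: the weight component along the slope is m₁g sin 41° = 9 × 9.8 × 0.6561 = 57.868 N and the normal force is N = m₁g cos 41° = 66.565 N.
Kinetic friction opposes the box's motion up the incline: f = μN = 0.06 × 66.565 = 3.994 N acting down the slope.
Newton's second law for the box (up-slope positive): T − 57.868 − 3.994 = 9 a. For the hanging weight (downward positive): 15 × 9.8 − T = 15 a.
Adding the two equations eliminates T: 85.138 = 24 a, so a = 3.5474 m/s².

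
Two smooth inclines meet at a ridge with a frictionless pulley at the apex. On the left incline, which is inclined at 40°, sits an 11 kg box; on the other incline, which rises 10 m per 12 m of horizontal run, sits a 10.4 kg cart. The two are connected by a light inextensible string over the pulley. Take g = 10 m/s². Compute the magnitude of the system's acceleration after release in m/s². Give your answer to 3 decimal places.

0.193 m/s²

Resolve each weight along its own incline: the 11 kg mass has component 11 × 10 × sin 40° = 70.707 N down its slope, and the 10.4 kg mass has 10.4 × 10 × sin 39.81° = 66.579 N down its slope.
The 11 kg side's 70.707 N exceeds the other side's 66.579 N, so that mass slides down and the 10.4 kg mass slides up. Taking that direction as positive, Newton's second law for the whole system gives 70.707 − 66.579 = (11 + 10.4) a, so a = 4.128 / 21.4 = 0.1929 m/s².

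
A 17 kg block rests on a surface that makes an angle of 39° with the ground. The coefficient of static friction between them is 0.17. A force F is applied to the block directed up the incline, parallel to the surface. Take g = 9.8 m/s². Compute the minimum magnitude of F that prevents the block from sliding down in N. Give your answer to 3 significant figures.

The normal force is N = mg cos 39° = 129.473 N. With F at its minimum the block is on the verge of sliding down, so static friction is at its maximum μ_s N = 0.17 × 129.473 = 22.010 N and acts up the slope.
Equilibrium along the incline: F + μ_s N = mg sin 39°, so F = 104.845 − 22.010 = 82.835 N.

82.8 N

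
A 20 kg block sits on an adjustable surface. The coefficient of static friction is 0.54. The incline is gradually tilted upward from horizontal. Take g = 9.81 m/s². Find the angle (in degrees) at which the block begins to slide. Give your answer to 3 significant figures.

28.4°

At the threshold of sliding, static friction is at its maximum μ_s N and exactly balances the weight component along the incline: mg sin θ = μ_s mg cos θ.
Hence tan θ = μ_s = 0.54, so θ = arctan(0.54) = 28.3690°.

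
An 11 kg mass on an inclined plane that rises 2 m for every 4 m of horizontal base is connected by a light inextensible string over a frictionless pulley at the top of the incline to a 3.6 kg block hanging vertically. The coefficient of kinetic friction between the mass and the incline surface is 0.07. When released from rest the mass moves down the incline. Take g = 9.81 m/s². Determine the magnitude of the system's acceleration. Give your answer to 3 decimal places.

For the mass on the incline: the weight component along the slope is m₁g sin 26.57° = 11 × 9.81 × 0.4472 = 48.257 N and the normal force is N = m₁g cos 26.57° = 96.518 N.
Kinetic friction opposes the mass's motion down the incline: f = μN = 0.07 × 96.518 = 6.756 N acting up the slope.
Newton's second law for the mass (down-slope positive): 48.257 − 6.756 − T = 11 a. For the hanging block (upward positive): T − 3.6 × 9.81 = 3.6 a.
Adding the two equations eliminates T: 6.185 = 14.6 a, so a = 0.4236 m/s².

0.424 m/s²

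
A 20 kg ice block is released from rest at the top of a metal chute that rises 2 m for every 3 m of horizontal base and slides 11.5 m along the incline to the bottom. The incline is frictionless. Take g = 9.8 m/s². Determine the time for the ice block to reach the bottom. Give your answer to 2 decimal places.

2.06 s

The weight component along the incline is mg sin 33.69° = 108.721 N and the normal force is N = mg cos 33.69° = 163.082 N.
With no friction, a = g sin 33.69° = 5.4361 m/s².
Starting from rest, L = ½at², so t = √(2L/a) = √(2 × 11.5 / 5.4361) = 2.0569 s.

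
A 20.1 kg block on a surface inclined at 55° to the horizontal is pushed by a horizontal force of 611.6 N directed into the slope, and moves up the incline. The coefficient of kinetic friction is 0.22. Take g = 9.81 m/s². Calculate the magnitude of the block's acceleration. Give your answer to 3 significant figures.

2.70 m/s²

The horizontal push has components F cos 55° = 611.6 × 0.5736 = 350.814 N up the incline and F sin 55° = 611.6 × 0.8192 = 501.023 N pressing into the surface.
The normal force is therefore N = mg cos 55° + F sin 55° = 113.103 + 501.023 = 614.126 N, and kinetic friction down the slope is μN = 0.22 × 614.126 = 135.108 N.
Along the incline: F cos 55° − mg sin 55° − μN = ma, so 350.814 − 161.531 − 135.108 = 20.1 a, giving a = 2.6953 m/s².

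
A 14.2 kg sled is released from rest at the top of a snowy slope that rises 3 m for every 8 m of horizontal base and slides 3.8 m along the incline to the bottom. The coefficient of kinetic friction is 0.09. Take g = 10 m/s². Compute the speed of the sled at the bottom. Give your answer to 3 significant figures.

4.50 m/s

The weight component along the incline is mg sin 20.56° = 49.860 N and the normal force is N = mg cos 20.56° = 132.959 N.
Friction up the slope is f = μN = 0.09 × 132.959 = 11.966 N, so the net downslope force is 49.860 − 11.966 = 37.894 N and a = 37.894 / 14.2 = 2.6686 m/s².
Starting from rest over a distance of 3.8 m, v² = 2aL = 2 × 2.6686 × 3.8 = 20.2814, so v = 4.5035 m/s.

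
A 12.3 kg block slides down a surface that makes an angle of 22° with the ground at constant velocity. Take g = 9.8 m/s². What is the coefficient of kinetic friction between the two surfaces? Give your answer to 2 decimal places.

At constant velocity the net force along the incline is zero: mg sin 22° = μ mg cos 22°.
So μ = tan 22° = 0.3746 / 0.9272 = 0.4040.

0.40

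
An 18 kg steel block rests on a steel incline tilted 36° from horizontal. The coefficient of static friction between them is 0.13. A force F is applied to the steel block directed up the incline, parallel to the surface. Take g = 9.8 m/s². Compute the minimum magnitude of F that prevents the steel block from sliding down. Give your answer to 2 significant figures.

The normal force is N = mg cos 36° = 142.711 N. With F at its minimum the steel block is on the verge of sliding down, so static friction is at its maximum μ_s N = 0.13 × 142.711 = 18.552 N and acts up the slope.
Equilibrium along the incline: F + μ_s N = mg sin 36°, so F = 103.685 − 18.552 = 85.133 N.

85 N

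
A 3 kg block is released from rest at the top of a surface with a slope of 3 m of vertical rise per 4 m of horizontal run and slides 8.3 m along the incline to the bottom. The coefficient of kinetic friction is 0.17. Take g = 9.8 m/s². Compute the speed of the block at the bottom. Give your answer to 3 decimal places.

The weight component along the incline is mg sin 36.87° = 17.640 N and the normal force is N = mg cos 36.87° = 23.520 N.
Friction up the slope is f = μN = 0.17 × 23.520 = 3.998 N, so the net downslope force is 17.640 − 3.998 = 13.642 N and a = 13.642 / 3 = 4.5473 m/s².
Starting from rest over a distance of 8.3 m, v² = 2aL = 2 × 4.5473 × 8.3 = 75.4852, so v = 8.6882 m/s.

8.688 m/s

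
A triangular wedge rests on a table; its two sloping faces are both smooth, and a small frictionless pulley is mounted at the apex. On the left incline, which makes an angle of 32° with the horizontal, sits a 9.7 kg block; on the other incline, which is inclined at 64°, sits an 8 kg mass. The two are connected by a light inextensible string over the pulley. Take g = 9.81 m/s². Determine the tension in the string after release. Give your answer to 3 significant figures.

Resolve each weight along its own incline: the 9.7 kg mass has component 9.7 × 9.81 × sin 32° = 50.426 N down its slope, and the 8 kg mass has 8 × 9.81 × sin 64° = 70.537 N down its slope.
The 8 kg side's 70.537 N exceeds the other side's 50.426 N, so that mass slides down and the 9.7 kg mass slides up. Taking that direction as positive, Newton's second law for the whole system gives 70.537 − 50.426 = (9.7 + 8) a, so a = 20.111 / 17.7 = 1.1362 m/s².
For the 9.7 kg mass (up-slope positive): T − 50.426 = 9.7 × 1.1362, so T = 61.447 N.

61.4 N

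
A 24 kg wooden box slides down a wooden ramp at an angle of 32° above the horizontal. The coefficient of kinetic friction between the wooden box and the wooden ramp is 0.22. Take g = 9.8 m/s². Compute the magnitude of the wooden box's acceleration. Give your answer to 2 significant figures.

3.4 m/s²

Resolving the weight along the incline: the component pulling the wooden box down the slope is mg sin 32° = 24 × 9.8 × 0.5299 = 124.632 N, and the normal force is N = mg cos 32° = 24 × 9.8 × 0.8480 = 199.450 N.
Kinetic friction acts up the slope with magnitude f = μN = 0.22 × 199.450 = 43.879 N.
Net force along the incline is 124.632 − 43.879 = 80.753 N, so a = 80.753 / 24 = 3.3647 m/s².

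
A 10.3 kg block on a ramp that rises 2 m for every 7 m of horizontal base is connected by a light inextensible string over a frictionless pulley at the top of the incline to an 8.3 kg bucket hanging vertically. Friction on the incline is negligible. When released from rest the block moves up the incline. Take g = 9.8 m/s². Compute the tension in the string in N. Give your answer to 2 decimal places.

For the block on the incline: the weight component along the slope is m₁g sin 15.95° = 10.3 × 9.8 × 0.2747 = 27.728 N and the normal force is N = m₁g cos 15.95° = 97.056 N.
Newton's second law for the block (up-slope positive): T − 27.728 = 10.3 a. For the hanging bucket (downward positive): 8.3 × 9.8 − T = 8.3 a.
Adding the two equations eliminates T: 53.612 = 18.6 a, so a = 2.8824 m/s².
Then from the hanging bucket's equation, T = 8.3 × (9.8 − 2.8824) = 57.416 N.

57.42 N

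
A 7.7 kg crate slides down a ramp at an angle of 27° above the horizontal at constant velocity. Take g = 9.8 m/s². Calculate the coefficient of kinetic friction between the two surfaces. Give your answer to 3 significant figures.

At constant velocity the net force along the incline is zero: mg sin 27° = μ mg cos 27°.
So μ = tan 27° = 0.4540 / 0.8910 = 0.5095.

0.510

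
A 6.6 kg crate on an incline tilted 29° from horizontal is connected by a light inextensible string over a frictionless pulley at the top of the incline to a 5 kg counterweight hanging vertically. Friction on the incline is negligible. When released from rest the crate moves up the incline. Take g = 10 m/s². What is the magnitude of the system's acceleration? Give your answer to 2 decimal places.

For the crate on the incline: the weight component along the slope is m₁g sin 29° = 6.6 × 10 × 0.4848 = 31.997 N and the normal force is N = m₁g cos 29° = 57.725 N.
Newton's second law for the crate (up-slope positive): T − 31.997 = 6.6 a. For the hanging counterweight (downward positive): 5 × 10 − T = 5 a.
Adding the two equations eliminates T: 18.003 = 11.6 a, so a = 1.5520 m/s².

1.55 m/s²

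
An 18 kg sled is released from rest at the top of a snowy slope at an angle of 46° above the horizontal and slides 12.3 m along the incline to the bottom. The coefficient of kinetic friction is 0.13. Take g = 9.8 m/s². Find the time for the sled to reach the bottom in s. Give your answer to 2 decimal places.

2.00 s

The weight component along the incline is mg sin 46° = 126.892 N and the normal force is N = mg cos 46° = 122.538 N.
Friction up the slope is f = μN = 0.13 × 122.538 = 15.930 N, so the net downslope force is 126.892 − 15.930 = 110.962 N and a = 110.962 / 18 = 6.1646 m/s².
Starting from rest, L = ½at², so t = √(2L/a) = √(2 × 12.3 / 6.1646) = 1.9976 s.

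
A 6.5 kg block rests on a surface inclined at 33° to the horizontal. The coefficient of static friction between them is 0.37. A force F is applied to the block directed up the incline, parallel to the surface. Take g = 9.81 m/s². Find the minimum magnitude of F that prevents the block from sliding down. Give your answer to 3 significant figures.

The normal force is N = mg cos 33° = 53.478 N. With F at its minimum the block is on the verge of sliding down, so static friction is at its maximum μ_s N = 0.37 × 53.478 = 19.787 N and acts up the slope.
Equilibrium along the incline: F + μ_s N = mg sin 33°, so F = 34.729 − 19.787 = 14.942 N.

14.9 N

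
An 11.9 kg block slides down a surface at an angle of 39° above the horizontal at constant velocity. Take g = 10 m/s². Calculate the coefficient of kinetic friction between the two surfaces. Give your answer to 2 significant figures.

0.81

At constant velocity the net force along the incline is zero: mg sin 39° = μ mg cos 39°.
So μ = tan 39° = 0.6293 / 0.7771 = 0.8098.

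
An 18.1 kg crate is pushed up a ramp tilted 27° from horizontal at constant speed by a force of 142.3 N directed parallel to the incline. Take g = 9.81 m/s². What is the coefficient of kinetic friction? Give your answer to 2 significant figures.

0.39

At constant speed ΣF = 0 along the incline. The applied 142.3 N acts up the slope; the weight component mg sin 27° = 80.611 N and kinetic friction μN both act down the slope.
So 142.3 = 80.611 + μ × 158.208, giving μ = (142.3 − 80.611) / 158.208 = 0.3899.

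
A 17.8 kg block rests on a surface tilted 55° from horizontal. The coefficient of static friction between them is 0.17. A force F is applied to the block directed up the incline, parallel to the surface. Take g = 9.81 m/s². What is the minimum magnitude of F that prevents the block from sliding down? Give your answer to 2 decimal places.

The normal force is N = mg cos 55° = 100.157 N. With F at its minimum the block is on the verge of sliding down, so static friction is at its maximum μ_s N = 0.17 × 100.157 = 17.027 N and acts up the slope.
Equilibrium along the incline: F + μ_s N = mg sin 55°, so F = 143.039 − 17.027 = 126.012 N.

126.01 N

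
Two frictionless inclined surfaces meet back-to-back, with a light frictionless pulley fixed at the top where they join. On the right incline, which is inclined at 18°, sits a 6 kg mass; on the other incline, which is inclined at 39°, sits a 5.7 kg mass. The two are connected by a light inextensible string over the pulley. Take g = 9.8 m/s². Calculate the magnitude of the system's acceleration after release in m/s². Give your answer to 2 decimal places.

Resolve each weight along its own incline: the 6 kg mass has component 6 × 9.8 × sin 18° = 18.170 N down its slope, and the 5.7 kg mass has 5.7 × 9.8 × sin 39° = 35.154 N down its slope.
The 5.7 kg side's 35.154 N exceeds the other side's 18.170 N, so that mass slides down and the 6 kg mass slides up. Taking that direction as positive, Newton's second law for the whole system gives 35.154 − 18.170 = (6 + 5.7) a, so a = 16.984 / 11.7 = 1.4516 m/s².

1.45 m/s²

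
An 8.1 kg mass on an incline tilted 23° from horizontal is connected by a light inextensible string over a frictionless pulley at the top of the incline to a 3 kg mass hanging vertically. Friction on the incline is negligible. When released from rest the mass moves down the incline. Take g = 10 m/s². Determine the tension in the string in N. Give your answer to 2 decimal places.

For the mass on the incline: the weight component along the slope is m₁g sin 23° = 8.1 × 10 × 0.3907 = 31.647 N and the normal force is N = m₁g cos 23° = 74.561 N.
Newton's second law for the mass (down-slope positive): 31.647 − T = 8.1 a. For the hanging mass (upward positive): T − 3 × 10 = 3 a.
Adding the two equations eliminates T: 1.647 = 11.1 a, so a = 0.1484 m/s².
Then from the hanging mass's equation, T = 3 × (10 + 0.1484) = 30.445 N.

30.45 N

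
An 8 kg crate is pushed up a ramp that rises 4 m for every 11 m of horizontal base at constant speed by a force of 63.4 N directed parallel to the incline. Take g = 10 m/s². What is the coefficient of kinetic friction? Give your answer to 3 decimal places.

At constant speed ΣF = 0 along the incline. The applied 63.4 N acts up the slope; the weight component mg sin 19.98° = 27.339 N and kinetic friction μN both act down the slope.
So 63.4 = 27.339 + μ × 75.183, giving μ = (63.4 − 27.339) / 75.183 = 0.4796.

0.480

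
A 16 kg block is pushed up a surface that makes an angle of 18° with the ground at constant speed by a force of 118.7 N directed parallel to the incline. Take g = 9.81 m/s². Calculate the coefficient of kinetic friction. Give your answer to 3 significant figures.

0.470

At constant speed ΣF = 0 along the incline. The applied 118.7 N acts up the slope; the weight component mg sin 18° = 48.503 N and kinetic friction μN both act down the slope.
So 118.7 = 48.503 + μ × 149.278, giving μ = (118.7 − 48.503) / 149.278 = 0.4702.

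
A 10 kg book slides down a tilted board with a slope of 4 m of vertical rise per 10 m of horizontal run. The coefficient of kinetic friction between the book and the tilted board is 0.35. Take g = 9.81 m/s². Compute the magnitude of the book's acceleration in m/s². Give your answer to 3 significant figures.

Resolving the weight along the incline: the component pulling the book down the slope is mg sin 21.80° = 10 × 9.81 × 0.3714 = 36.434 N, and the normal force is N = mg cos 21.80° = 10 × 9.81 × 0.9285 = 91.086 N.
Kinetic friction acts up the slope with magnitude f = μN = 0.35 × 91.086 = 31.880 N.
Net force along the incline is 36.434 − 31.880 = 4.554 N, so a = 4.554 / 10 = 0.4554 m/s².

0.455 m/s²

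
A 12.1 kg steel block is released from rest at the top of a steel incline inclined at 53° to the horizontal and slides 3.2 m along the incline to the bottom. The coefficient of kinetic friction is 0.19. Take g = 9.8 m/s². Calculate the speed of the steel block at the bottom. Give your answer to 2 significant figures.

6.6 m/s

The weight component along the incline is mg sin 53° = 94.702 N and the normal force is N = mg cos 53° = 71.363 N.
Friction up the slope is f = μN = 0.19 × 71.363 = 13.559 N, so the net downslope force is 94.702 − 13.559 = 81.143 N and a = 81.143 / 12.1 = 6.7060 m/s².
Starting from rest over a distance of 3.2 m, v² = 2aL = 2 × 6.7060 × 3.2 = 42.9184, so v = 6.5512 m/s.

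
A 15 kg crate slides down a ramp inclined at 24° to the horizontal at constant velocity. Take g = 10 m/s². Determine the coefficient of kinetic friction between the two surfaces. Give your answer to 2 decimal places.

0.45

At constant velocity the net force along the incline is zero: mg sin 24° = μ mg cos 24°.
So μ = tan 24° = 0.4067 / 0.9135 = 0.4452.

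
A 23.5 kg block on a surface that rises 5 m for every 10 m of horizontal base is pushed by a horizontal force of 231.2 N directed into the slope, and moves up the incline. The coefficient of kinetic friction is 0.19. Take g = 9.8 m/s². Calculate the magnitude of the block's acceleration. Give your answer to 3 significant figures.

The horizontal push has components F cos 26.57° = 231.2 × 0.8944 = 206.785 N up the incline and F sin 26.57° = 231.2 × 0.4472 = 103.393 N pressing into the surface.
The normal force is therefore N = mg cos 26.57° + F sin 26.57° = 205.980 + 103.393 = 309.373 N, and kinetic friction down the slope is μN = 0.19 × 309.373 = 58.781 N.
Along the incline: F cos 26.57° − mg sin 26.57° − μN = ma, so 206.785 − 102.990 − 58.781 = 23.5 a, giving a = 1.9155 m/s².

1.92 m/s²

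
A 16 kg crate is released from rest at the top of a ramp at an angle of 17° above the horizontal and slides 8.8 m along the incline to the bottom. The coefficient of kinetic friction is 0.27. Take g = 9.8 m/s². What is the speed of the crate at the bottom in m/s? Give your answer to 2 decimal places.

The weight component along the incline is mg sin 17° = 45.844 N and the normal force is N = mg cos 17° = 149.949 N.
Friction up the slope is f = μN = 0.27 × 149.949 = 40.486 N, so the net downslope force is 45.844 − 40.486 = 5.358 N and a = 5.358 / 16 = 0.3349 m/s².
Starting from rest over a distance of 8.8 m, v² = 2aL = 2 × 0.3349 × 8.8 = 5.8942, so v = 2.4278 m/s.

2.43 m/s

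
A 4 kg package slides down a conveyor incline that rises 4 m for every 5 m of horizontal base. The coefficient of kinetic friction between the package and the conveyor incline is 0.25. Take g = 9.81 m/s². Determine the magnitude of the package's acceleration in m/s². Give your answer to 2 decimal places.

Resolving the weight along the incline: the component pulling the package down the slope is mg sin 38.66° = 4 × 9.81 × 0.6247 = 24.513 N, and the normal force is N = mg cos 38.66° = 4 × 9.81 × 0.7809 = 30.643 N.
Kinetic friction acts up the slope with magnitude f = μN = 0.25 × 30.643 = 7.661 N.
Net force along the incline is 24.513 − 7.661 = 16.852 N, so a = 16.852 / 4 = 4.2130 m/s².

4.21 m/s²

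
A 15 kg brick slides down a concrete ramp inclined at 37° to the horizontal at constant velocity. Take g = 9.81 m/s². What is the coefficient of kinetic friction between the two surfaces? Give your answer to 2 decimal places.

At constant velocity the net force along the incline is zero: mg sin 37° = μ mg cos 37°.
So μ = tan 37° = 0.6018 / 0.7986 = 0.7536.

0.75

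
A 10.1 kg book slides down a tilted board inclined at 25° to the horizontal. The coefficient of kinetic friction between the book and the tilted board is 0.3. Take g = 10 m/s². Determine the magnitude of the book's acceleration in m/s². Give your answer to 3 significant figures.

1.51 m/s²

Resolving the weight along the incline: the component pulling the book down the slope is mg sin 25° = 10.1 × 10 × 0.4226 = 42.683 N, and the normal force is N = mg cos 25° = 10.1 × 10 × 0.9063 = 91.536 N.
Kinetic friction acts up the slope with magnitude f = μN = 0.3 × 91.536 = 27.461 N.
Net force along the incline is 42.683 − 27.461 = 15.222 N, so a = 15.222 / 10.1 = 1.5071 m/s².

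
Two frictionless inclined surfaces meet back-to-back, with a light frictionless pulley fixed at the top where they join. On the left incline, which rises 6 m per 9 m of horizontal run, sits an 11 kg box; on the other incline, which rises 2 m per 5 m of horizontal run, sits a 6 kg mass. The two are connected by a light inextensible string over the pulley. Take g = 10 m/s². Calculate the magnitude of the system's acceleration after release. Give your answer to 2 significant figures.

2.3 m/s²

Resolve each weight along its own incline: the 11 kg mass has component 11 × 10 × sin 33.69° = 61.017 N down its slope, and the 6 kg mass has 6 × 10 × sin 21.80° = 22.283 N down its slope.
The 11 kg side's 61.017 N exceeds the other side's 22.283 N, so that mass slides down and the 6 kg mass slides up. Taking that direction as positive, Newton's second law for the whole system gives 61.017 − 22.283 = (11 + 6) a, so a = 38.734 / 17 = 2.2785 m/s².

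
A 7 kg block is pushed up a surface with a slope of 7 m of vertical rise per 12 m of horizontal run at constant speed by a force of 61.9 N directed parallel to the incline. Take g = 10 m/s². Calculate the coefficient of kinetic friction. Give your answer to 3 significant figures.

At constant speed ΣF = 0 along the incline. The applied 61.9 N acts up the slope; the weight component mg sin 30.26° = 35.271 N and kinetic friction μN both act down the slope.
So 61.9 = 35.271 + μ × 60.465, giving μ = (61.9 − 35.271) / 60.465 = 0.4404.

0.440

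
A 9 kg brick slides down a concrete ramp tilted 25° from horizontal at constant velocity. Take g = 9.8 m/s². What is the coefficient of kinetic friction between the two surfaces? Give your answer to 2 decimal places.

At constant velocity the net force along the incline is zero: mg sin 25° = μ mg cos 25°.
So μ = tan 25° = 0.4226 / 0.9063 = 0.4663.

0.47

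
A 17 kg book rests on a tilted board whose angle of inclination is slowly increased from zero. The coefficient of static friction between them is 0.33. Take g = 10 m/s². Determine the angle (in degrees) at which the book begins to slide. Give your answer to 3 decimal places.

18.263°

At the threshold of sliding, static friction is at its maximum μ_s N and exactly balances the weight component along the incline: mg sin θ = μ_s mg cos θ.
Hence tan θ = μ_s = 0.33, so θ = arctan(0.33) = 18.2629°.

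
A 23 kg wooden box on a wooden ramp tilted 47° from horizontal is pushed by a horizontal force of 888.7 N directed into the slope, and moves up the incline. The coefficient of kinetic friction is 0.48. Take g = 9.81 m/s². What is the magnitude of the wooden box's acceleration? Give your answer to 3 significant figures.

2.40 m/s²

The horizontal push has components F cos 47° = 888.7 × 0.6820 = 606.093 N up the incline and F sin 47° = 888.7 × 0.7314 = 649.995 N pressing into the surface.
The normal force is therefore N = mg cos 47° + F sin 47° = 153.880 + 649.995 = 803.875 N, and kinetic friction down the slope is μN = 0.48 × 803.875 = 385.860 N.
Along the incline: F cos 47° − mg sin 47° − μN = ma, so 606.093 − 165.026 − 385.860 = 23 a, giving a = 2.4003 m/s².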